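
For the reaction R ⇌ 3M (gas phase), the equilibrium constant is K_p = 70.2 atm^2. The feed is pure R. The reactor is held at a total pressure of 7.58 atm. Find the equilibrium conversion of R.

X = 0.448

Basis: 1 mol R initially; let X = conversion of R. Extent ξ = X.
Moles: n_R = 1 − X; n_M = 3X.
Summing: n_T = 1 + 2X.
Mole fractions y_i = n_i/n_T; K_p = p_M^3 / (p_R) with p_i = y_i·P.
Substituting and setting equal to 70.2 atm^2 gives a polynomial in X; the root in (0,1) is X = 0.448.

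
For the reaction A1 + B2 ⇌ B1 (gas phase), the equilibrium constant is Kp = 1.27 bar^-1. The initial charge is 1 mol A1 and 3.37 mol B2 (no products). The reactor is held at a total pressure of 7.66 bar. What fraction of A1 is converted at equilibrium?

Let X = conversion of A1 (basis 1 mol A1); extent of reaction ξ = X.
Moles: n_A1 = 1 − X; n_B2 = 3.37 − X; n_B1 = X.
Summing: n_T = 4.37 − X.
With p_i = (n_i/n_T)P, Kp = p_B1 / (p_A1 p_B2).
This yields a degree-2 equation in X; solving on (0,1), X = 0.874.

X = 0.874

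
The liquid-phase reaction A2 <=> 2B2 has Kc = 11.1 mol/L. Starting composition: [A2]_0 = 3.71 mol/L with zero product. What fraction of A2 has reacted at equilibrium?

X = 0.568

Let X = conversion of A2; extent ξ = 3.71·X mol/L.
Concentrations: [A2] = 3.71 − 3.71X; [B2] = 7.42X.
Kc = [B2]^2 / ([A2]).
Solving Kc = 11.1 for X ∈ (0,1): X = 0.568.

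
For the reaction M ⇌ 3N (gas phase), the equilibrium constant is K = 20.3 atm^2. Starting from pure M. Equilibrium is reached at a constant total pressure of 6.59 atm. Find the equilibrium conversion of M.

X = 0.316

Take 1 mol M as basis and let X be its fractional conversion, so ξ = X.
Moles: n_M = 1 − X; n_N = 3X.
Summing: n_T = 1 + 2X.
With p_i = (n_i/n_T)P, K = p_N^3 / (p_M).
This yields a degree-3 equation in X; solving on (0,1), X = 0.316.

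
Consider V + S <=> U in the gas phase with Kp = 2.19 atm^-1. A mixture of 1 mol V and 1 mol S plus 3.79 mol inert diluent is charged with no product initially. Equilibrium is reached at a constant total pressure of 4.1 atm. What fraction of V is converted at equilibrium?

X = 0.472

Take 1 mol V as basis and let X be its fractional conversion, so ξ = X.
Species balance: n_V = 1 − X; n_S = 1 − X; n_U = X; n_I = 3.79 (inert).
Summing: n_T = 5.79 − X.
With p_i = (n_i/n_T)P, Kp = p_U / (p_V p_S).
Substituting and setting equal to 2.19 atm^-1 gives a polynomial in X; the root in (0,1) is X = 0.472.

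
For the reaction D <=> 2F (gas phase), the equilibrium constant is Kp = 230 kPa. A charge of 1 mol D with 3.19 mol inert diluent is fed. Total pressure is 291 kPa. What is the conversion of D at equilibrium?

Take 1 mol D as basis and let X be its fractional conversion, so ξ = X.
At extent ξ: n_D = 1 − X; n_F = 2X; n_I = 3.19 (inert).
Total moles n_T = 4.19 + X.
y_i = n_i/n_T, p_i = y_i·P. Kp = p_F^2 / (p_D).
Substituting and setting equal to 230 kPa gives a polynomial in X; the root in (0,1) is X = 0.609.

X = 0.609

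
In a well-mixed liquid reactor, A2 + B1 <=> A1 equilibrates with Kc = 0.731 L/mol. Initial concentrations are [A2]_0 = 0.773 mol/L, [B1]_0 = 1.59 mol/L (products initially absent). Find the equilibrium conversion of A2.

Let X = conversion of A2; extent ξ = 0.773·X mol/L.
Concentrations: [A2] = 0.773 − 0.773X; [B1] = 1.59 − 0.773X; [A1] = 0.773X.
Kc = [A1] / ([A2] [B1]).
Setting equal to 0.731 and solving for X on (0,1) gives X = 0.472.

X = 0.472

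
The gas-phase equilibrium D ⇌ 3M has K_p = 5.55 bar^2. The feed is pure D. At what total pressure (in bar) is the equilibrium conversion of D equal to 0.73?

P = 0.929 bar

Take 1 mol D as basis and let X be its fractional conversion, so ξ = X.
Moles: n_D = 1 − X; n_M = 3X.
Summing: n_T = 1 + 2X.
K_p = p_M^3 / (p_D) with p_i = (n_i/n_T)·P.
At X = 0.73: the mole-fraction product g(X) = Π y_i^ν_i = 6.428. Since K_p = g(X)·P^{2}, P = (K_p/g)^(1/2) = (5.55/6.428)^(1/2) = 0.929 bar.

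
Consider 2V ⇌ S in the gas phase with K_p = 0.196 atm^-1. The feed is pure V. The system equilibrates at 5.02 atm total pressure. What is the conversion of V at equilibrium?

Take 1 mol V as basis and let X be its fractional conversion, so ξ = 0.5X.
Mole table: n_V = 1 − X; n_S = 0.5X.
n_T = Σnᵢ = 1 − 0.5X.
Mole fractions y_i = n_i/n_T; K_p = p_S / (p_V^2) with p_i = y_i·P.
This yields a degree-2 equation in X; solving on (0,1), X = 0.550.

X = 0.550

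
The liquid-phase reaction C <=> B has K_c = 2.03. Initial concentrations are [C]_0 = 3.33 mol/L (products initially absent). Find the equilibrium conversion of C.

X = 0.670

Let X = conversion of C; extent ξ = 3.33·X mol/L.
Concentrations: [C] = 3.33 − 3.33X; [B] = 3.33X.
K_c = [B] / ([C]).
Setting equal to 2.03 and solving for X on (0,1) gives X = 0.670.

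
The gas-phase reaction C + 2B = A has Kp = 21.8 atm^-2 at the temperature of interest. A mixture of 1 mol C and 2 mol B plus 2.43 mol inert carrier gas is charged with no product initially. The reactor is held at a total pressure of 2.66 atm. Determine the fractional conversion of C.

Basis: 1 mol C initially; let X = conversion of C. Extent ξ = X.
Moles: n_C = 1 − X; n_B = 2 − 2X; n_A = X; n_I = 2.43 (inert).
n_T = Σnᵢ = 5.43 − 2X.
Mole fractions y_i = n_i/n_T; Kp = p_A / (p_C p_B^2) with p_i = y_i·P.
This yields a degree-3 equation in X; solving on (0,1), X = 0.735.

X = 0.735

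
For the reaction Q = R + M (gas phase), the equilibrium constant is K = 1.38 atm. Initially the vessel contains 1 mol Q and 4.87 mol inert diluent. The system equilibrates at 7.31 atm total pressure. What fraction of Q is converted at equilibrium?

X = 0.653

Take 1 mol Q as basis and let X be its fractional conversion, so ξ = X.
Species balance: n_Q = 1 − X; n_R = X; n_M = X; n_I = 4.87 (inert).
Total moles n_T = 5.87 + X.
Mole fractions y_i = n_i/n_T; K = p_R p_M / (p_Q) with p_i = y_i·P.
Setting this equal to 1.38 atm and taking the physical root (0 < X < 1) gives X = 0.653.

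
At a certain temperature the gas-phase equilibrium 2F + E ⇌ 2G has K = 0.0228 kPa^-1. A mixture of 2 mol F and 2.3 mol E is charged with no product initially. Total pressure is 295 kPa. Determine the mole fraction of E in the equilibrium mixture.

Let X = conversion of F (basis 2 mol F); extent of reaction ξ = X.
Species balance: n_F = 2 − 2X; n_E = 2.3 − X; n_G = 2X.
Summing: n_T = 4.3 − X.
Mole fractions y_i = n_i/n_T; K = p_G^2 / (p_F^2 p_E) with p_i = y_i·P.
Setting this equal to 0.0228 kPa^-1 and taking the physical root (0 < X < 1) gives X = 0.636.
Then n_E = 1.66, n_T = 3.66, so y_E = 0.454.

y_E = 0.454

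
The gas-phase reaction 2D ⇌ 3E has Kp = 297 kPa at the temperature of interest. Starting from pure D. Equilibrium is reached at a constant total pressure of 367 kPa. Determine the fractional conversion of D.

Let X = conversion of D (basis 1 mol D); extent of reaction ξ = 0.5X.
Species balance: n_D = 1 − X; n_E = 1.5X.
n_T = Σnᵢ = 1 + 0.5X.
With p_i = (n_i/n_T)P, Kp = p_E^3 / (p_D^2).
Setting this equal to 297 kPa and taking the physical root (0 < X < 1) gives X = 0.447.

X = 0.447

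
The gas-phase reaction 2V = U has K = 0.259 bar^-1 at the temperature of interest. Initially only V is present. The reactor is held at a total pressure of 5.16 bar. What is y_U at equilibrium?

Let X = conversion of V (basis 1 mol V); extent of reaction ξ = 0.5X.
Mole table: n_V = 1 − X; n_U = 0.5X.
Summing: n_T = 1 − 0.5X.
y_i = n_i/n_T, p_i = y_i·P. K = p_U / (p_V^2).
This yields a degree-2 equation in X; solving on (0,1), X = 0.603.
Then n_U = 0.302, n_T = 0.698, so y_U = 0.432.

y_U = 0.432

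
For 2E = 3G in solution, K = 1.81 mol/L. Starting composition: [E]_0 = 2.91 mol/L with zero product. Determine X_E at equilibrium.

X = 0.403

Let X = conversion of E; extent ξ = 2.91X/2 mol/L.
Concentrations: [E] = 2.91 − 2.91X; [G] = 4.37X.
K = [G]^3 / ([E]^2).
Setting equal to 1.81 and solving for X on (0,1) gives X = 0.403.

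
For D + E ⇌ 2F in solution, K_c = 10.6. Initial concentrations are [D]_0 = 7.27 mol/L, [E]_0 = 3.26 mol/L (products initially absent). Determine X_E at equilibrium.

X = 0.820

Let X = conversion of E; extent ξ = 3.26·X mol/L.
Concentrations: [D] = 7.27 − 3.26X; [E] = 3.26 − 3.26X; [F] = 6.52X.
K_c = [F]^2 / ([D] [E]).
Solving K_c = 10.6 for X ∈ (0,1): X = 0.820.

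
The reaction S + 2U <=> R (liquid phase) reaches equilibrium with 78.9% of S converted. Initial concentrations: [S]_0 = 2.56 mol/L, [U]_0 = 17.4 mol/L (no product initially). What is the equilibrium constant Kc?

Kc = 0.0209 (mol/L)^-2

Let X = conversion of S.
Concentrations: [S] = 2.56 − 2.56X; [U] = 17.4 − 5.12X; [R] = 2.56X.
At X = 0.789: [S] = 0.54, [U] = 13.4, [R] = 2.02.
Kc = [R] / ([S] [U]^2) = 0.0209 (mol/L)^-2.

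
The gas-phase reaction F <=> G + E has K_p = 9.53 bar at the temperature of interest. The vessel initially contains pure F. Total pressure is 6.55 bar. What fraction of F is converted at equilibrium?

Let X = conversion of F (basis 1 mol F); extent of reaction ξ = X.
Mole table: n_F = 1 − X; n_G = X; n_E = X.
Summing: n_T = 1 + X.
Mole fractions y_i = n_i/n_T; K_p = p_G p_E / (p_F) with p_i = y_i·P.
Substituting and setting equal to 9.53 bar gives a polynomial in X; the root in (0,1) is X = 0.770.

X = 0.770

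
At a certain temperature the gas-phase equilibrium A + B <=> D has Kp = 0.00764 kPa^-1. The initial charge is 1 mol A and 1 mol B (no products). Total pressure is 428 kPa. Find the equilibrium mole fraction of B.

Basis: 1 mol A initially; let X = conversion of A. Extent ξ = X.
At extent ξ: n_A = 1 − X; n_B = 1 − X; n_D = X.
Summing: n_T = 2 − X.
Mole fractions y_i = n_i/n_T; Kp = p_D / (p_A p_B) with p_i = y_i·P.
Substituting and setting equal to 0.00764 kPa^-1 gives a polynomial in X; the root in (0,1) is X = 0.516.
Then n_B = 0.484, n_T = 1.48, so y_B = 0.326.

y_B = 0.326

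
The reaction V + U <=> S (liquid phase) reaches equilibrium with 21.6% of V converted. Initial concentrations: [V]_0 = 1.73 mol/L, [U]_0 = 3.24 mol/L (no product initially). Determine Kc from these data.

Kc = 0.0961 L/mol

Let X = conversion of V.
Concentrations: [V] = 1.73 − 1.73X; [U] = 3.24 − 1.73X; [S] = 1.73X.
At X = 0.216: [V] = 1.36, [U] = 2.87, [S] = 0.374.
Kc = [S] / ([V] [U]) = 0.0961 L/mol.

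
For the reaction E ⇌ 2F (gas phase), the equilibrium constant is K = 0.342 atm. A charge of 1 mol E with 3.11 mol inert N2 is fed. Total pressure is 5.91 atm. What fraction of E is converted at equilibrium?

X = 0.221

Basis: 1 mol E initially; let X = conversion of E. Extent ξ = X.
Moles: n_E = 1 − X; n_F = 2X; n_I = 3.11 (inert).
Summing: n_T = 4.11 + X.
With p_i = (n_i/n_T)P, K = p_F^2 / (p_E).
This yields a degree-2 equation in X; solving on (0,1), X = 0.221.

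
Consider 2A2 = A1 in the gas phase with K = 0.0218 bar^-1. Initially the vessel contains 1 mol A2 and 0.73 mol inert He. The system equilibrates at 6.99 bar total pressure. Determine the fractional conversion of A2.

X = 0.137

Let X = conversion of A2 (basis 1 mol A2); extent of reaction ξ = 0.5X.
Mole table: n_A2 = 1 − X; n_A1 = 0.5X; n_I = 0.73 (inert).
Summing: n_T = 1.73 − 0.5X.
With p_i = (n_i/n_T)P, K = p_A1 / (p_A2^2).
Setting this equal to 0.0218 bar^-1 and taking the physical root (0 < X < 1) gives X = 0.137.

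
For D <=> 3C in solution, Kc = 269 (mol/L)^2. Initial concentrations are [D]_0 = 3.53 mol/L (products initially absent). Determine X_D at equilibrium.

Let X = conversion of D; extent ξ = 3.53·X mol/L.
Concentrations: [D] = 3.53 − 3.53X; [C] = 10.6X.
Kc = [C]^3 / ([D]).
Solving Kc = 269 for X ∈ (0,1): X = 0.653.

X = 0.653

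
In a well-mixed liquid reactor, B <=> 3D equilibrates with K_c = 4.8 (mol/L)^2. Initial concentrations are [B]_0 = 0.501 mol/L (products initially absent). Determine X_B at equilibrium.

X = 0.636

Let X = conversion of B; extent ξ = 0.501·X mol/L.
Concentrations: [B] = 0.501 − 0.501X; [D] = 1.5X.
K_c = [D]^3 / ([B]).
Solving K_c = 4.8 for X ∈ (0,1): X = 0.636.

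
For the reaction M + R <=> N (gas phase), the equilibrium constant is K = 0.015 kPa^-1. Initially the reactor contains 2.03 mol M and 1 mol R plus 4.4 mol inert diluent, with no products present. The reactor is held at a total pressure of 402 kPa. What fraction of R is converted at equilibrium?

Let X = conversion of R (basis 1 mol R); extent of reaction ξ = X.
Moles: n_M = 2.03 − X; n_R = 1 − X; n_N = X; n_I = 4.4 (inert).
Total moles n_T = 7.43 − X.
Mole fractions y_i = n_i/n_T; K = p_N / (p_M p_R) with p_i = y_i·P.
This yields a degree-2 equation in X; solving on (0,1), X = 0.563.

X = 0.563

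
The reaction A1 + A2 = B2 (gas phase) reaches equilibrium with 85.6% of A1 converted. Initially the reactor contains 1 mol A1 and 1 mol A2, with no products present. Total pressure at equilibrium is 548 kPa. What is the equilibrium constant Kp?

Kp = 0.0862 kPa^-1

Basis: 1 mol A1 initially; let X = conversion of A1. Extent ξ = X.
At extent ξ: n_A1 = 1 − X; n_A2 = 1 − X; n_B2 = X.
n_T = Σnᵢ = 2 − X.
At X = 0.856: n_A1 = 0.144, n_A2 = 0.144, n_B2 = 0.856, n_T = 1.14.
p_i = (n_i/n_T)·P. Kp = p_B2 / (p_A1 p_A2) = 0.0862 kPa^-1.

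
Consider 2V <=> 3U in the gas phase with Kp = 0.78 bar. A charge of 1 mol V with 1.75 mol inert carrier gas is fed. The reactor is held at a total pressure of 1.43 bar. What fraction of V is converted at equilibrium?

Let X = conversion of V (basis 1 mol V); extent of reaction ξ = 0.5X.
Moles: n_V = 1 − X; n_U = 1.5X; n_I = 1.75 (inert).
Total moles n_T = 2.75 + 0.5X.
y_i = n_i/n_T, p_i = y_i·P. Kp = p_U^3 / (p_V^2).
Setting this equal to 0.78 bar and taking the physical root (0 < X < 1) gives X = 0.497.

X = 0.497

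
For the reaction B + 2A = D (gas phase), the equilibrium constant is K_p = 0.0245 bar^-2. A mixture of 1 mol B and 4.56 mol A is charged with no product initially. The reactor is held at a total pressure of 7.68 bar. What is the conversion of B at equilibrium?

Let X = conversion of B (basis 1 mol B); extent of reaction ξ = X.
Moles: n_B = 1 − X; n_A = 4.56 − 2X; n_D = X.
Summing: n_T = 5.56 − 2X.
Mole fractions y_i = n_i/n_T; K_p = p_D / (p_B p_A^2) with p_i = y_i·P.
Setting this equal to 0.0245 bar^-2 and taking the physical root (0 < X < 1) gives X = 0.470.

X = 0.470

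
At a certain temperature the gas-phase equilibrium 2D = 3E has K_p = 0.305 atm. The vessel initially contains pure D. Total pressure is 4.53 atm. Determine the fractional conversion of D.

Take 1 mol D as basis and let X be its fractional conversion, so ξ = 0.5X.
At extent ξ: n_D = 1 − X; n_E = 1.5X.
Summing: n_T = 1 + 0.5X.
y_i = n_i/n_T, p_i = y_i·P. K_p = p_E^3 / (p_D^2).
Setting this equal to 0.305 atm and taking the physical root (0 < X < 1) gives X = 0.235.

X = 0.235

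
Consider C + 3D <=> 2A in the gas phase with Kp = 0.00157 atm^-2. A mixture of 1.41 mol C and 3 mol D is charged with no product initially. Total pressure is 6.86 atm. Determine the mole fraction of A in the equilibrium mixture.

y_A = 0.073

Let X = conversion of D (basis 3 mol D); extent of reaction ξ = X.
Species balance: n_C = 1.41 − X; n_D = 3 − 3X; n_A = 2X.
Summing: n_T = 4.41 − 2X.
Mole fractions y_i = n_i/n_T; Kp = p_A^2 / (p_C p_D^3) with p_i = y_i·P.
This yields a degree-4 equation in X; solving on (0,1), X = 0.151.
Then n_A = 0.302, n_T = 4.11, so y_A = 0.073.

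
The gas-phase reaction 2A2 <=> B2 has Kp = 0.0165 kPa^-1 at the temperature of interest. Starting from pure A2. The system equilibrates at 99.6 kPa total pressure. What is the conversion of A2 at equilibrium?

X = 0.637

Take 1 mol A2 as basis and let X be its fractional conversion, so ξ = 0.5X.
At extent ξ: n_A2 = 1 − X; n_B2 = 0.5X.
n_T = Σnᵢ = 1 − 0.5X.
With p_i = (n_i/n_T)P, Kp = p_B2 / (p_A2^2).
Setting this equal to 0.0165 kPa^-1 and taking the physical root (0 < X < 1) gives X = 0.637.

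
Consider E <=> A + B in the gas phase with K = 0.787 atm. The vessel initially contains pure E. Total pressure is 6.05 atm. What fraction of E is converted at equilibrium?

X = 0.339

Take 1 mol E as basis and let X be its fractional conversion, so ξ = X.
Moles: n_E = 1 − X; n_A = X; n_B = X.
Total moles n_T = 1 + X.
With p_i = (n_i/n_T)P, K = p_A p_B / (p_E).
This yields a degree-2 equation in X; solving on (0,1), X = 0.339.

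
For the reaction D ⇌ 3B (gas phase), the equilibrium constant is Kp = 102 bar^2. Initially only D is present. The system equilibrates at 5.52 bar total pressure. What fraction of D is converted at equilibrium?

X = 0.619

Take 1 mol D as basis and let X be its fractional conversion, so ξ = X.
Moles: n_D = 1 − X; n_B = 3X.
Total moles n_T = 1 + 2X.
With p_i = (n_i/n_T)P, Kp = p_B^3 / (p_D).
This yields a degree-3 equation in X; solving on (0,1), X = 0.619.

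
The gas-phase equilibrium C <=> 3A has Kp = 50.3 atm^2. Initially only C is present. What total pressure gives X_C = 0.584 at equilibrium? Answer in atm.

P = 4.28 atm

Take 1 mol C as basis and let X be its fractional conversion, so ξ = X.
Moles: n_C = 1 − X; n_A = 3X.
Total moles n_T = 1 + 2X.
Kp = p_A^3 / (p_C) with p_i = (n_i/n_T)·P.
At X = 0.584: the mole-fraction product g(X) = Π y_i^ν_i = 2.75. Since Kp = g(X)·P^{2}, P = (Kp/g)^(1/2) = (50.3/2.75)^(1/2) = 4.28 atm.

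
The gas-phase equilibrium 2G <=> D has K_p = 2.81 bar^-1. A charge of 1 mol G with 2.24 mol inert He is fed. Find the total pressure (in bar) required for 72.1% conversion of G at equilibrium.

Basis: 1 mol G initially; let X = conversion of G. Extent ξ = 0.5X.
At extent ξ: n_G = 1 − X; n_D = 0.5X; n_I = 2.24 (inert).
Summing: n_T = 3.24 − 0.5X.
K_p = p_D / (p_G^2) with p_i = (n_i/n_T)·P.
At X = 0.721: the mole-fraction product g(X) = Π y_i^ν_i = 13.34. Since K_p = g(X)·P^{-1}, P = (g/K_p)^(1/1) = (13.34/2.81)^(1/1) = 4.75 bar.

P = 4.75 bar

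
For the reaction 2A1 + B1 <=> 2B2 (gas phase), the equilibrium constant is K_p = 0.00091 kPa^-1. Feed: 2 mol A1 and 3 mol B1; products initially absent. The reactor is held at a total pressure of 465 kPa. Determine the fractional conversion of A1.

X = 0.330

Let X = conversion of A1 (basis 2 mol A1); extent of reaction ξ = X.
Species balance: n_A1 = 2 − 2X; n_B1 = 3 − X; n_B2 = 2X.
Total moles n_T = 5 − X.
With p_i = (n_i/n_T)P, K_p = p_B2^2 / (p_A1^2 p_B1).
This yields a degree-3 equation in X; solving on (0,1), X = 0.330.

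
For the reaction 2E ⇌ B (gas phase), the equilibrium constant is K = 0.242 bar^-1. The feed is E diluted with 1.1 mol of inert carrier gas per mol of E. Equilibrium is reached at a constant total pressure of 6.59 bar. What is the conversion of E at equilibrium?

X = 0.474

Let X = conversion of E (basis 1 mol E); extent of reaction ξ = 0.5X.
Moles: n_E = 1 − X; n_B = 0.5X; n_I = 1.1 (inert).
Summing: n_T = 2.1 − 0.5X.
With p_i = (n_i/n_T)P, K = p_B / (p_E^2).
Setting this equal to 0.242 bar^-1 and taking the physical root (0 < X < 1) gives X = 0.474.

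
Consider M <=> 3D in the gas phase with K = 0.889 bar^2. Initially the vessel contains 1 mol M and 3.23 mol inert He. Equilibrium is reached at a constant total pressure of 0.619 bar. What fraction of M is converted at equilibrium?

X = 0.816

Basis: 1 mol M initially; let X = conversion of M. Extent ξ = X.
Mole table: n_M = 1 − X; n_D = 3X; n_I = 3.23 (inert).
Total moles n_T = 4.23 + 2X.
Mole fractions y_i = n_i/n_T; K = p_D^3 / (p_M) with p_i = y_i·P.
This yields a degree-3 equation in X; solving on (0,1), X = 0.816.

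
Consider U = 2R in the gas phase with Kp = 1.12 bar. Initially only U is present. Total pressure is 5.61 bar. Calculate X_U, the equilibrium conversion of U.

X = 0.218

Let X = conversion of U (basis 1 mol U); extent of reaction ξ = X.
Species balance: n_U = 1 − X; n_R = 2X.
n_T = Σnᵢ = 1 + X.
With p_i = (n_i/n_T)P, Kp = p_R^2 / (p_U).
Equating to 1.12 bar and solving on 0 < X < 1: X = 0.218.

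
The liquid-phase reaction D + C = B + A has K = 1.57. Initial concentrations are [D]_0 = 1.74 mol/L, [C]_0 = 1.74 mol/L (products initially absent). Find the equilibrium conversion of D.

Let X = conversion of D; extent ξ = 1.74·X mol/L.
Concentrations: [D] = 1.74 − 1.74X; [C] = 1.74 − 1.74X; [B] = 1.74X; [A] = 1.74X.
K = [B] [A] / ([D] [C]).
Solving K = 1.57 for X ∈ (0,1): X = 0.556.

X = 0.556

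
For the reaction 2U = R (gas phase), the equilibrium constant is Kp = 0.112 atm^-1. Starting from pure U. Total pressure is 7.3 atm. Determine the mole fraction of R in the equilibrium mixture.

y_R = 0.348

Let X = conversion of U (basis 1 mol U); extent of reaction ξ = 0.5X.
Mole table: n_U = 1 − X; n_R = 0.5X.
n_T = Σnᵢ = 1 − 0.5X.
y_i = n_i/n_T, p_i = y_i·P. Kp = p_R / (p_U^2).
Substituting and setting equal to 0.112 atm^-1 gives a polynomial in X; the root in (0,1) is X = 0.516.
Then n_R = 0.258, n_T = 0.742, so y_R = 0.348.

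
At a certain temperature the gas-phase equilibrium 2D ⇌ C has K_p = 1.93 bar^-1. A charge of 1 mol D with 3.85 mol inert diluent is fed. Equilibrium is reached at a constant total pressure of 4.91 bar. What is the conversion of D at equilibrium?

X = 0.616

Let X = conversion of D (basis 1 mol D); extent of reaction ξ = 0.5X.
Mole table: n_D = 1 − X; n_C = 0.5X; n_I = 3.85 (inert).
Total moles n_T = 4.85 − 0.5X.
Mole fractions y_i = n_i/n_T; K_p = p_C / (p_D^2) with p_i = y_i·P.
This yields a degree-2 equation in X; solving on (0,1), X = 0.616.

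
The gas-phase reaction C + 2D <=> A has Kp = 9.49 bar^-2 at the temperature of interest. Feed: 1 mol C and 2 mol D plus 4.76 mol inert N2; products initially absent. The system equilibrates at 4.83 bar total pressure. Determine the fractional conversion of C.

Let X = conversion of C (basis 1 mol C); extent of reaction ξ = X.
Species balance: n_C = 1 − X; n_D = 2 − 2X; n_A = X; n_I = 4.76 (inert).
n_T = Σnᵢ = 7.76 − 2X.
y_i = n_i/n_T, p_i = y_i·P. Kp = p_A / (p_C p_D^2).
Substituting and setting equal to 9.49 bar^-2 gives a polynomial in X; the root in (0,1) is X = 0.684.

X = 0.684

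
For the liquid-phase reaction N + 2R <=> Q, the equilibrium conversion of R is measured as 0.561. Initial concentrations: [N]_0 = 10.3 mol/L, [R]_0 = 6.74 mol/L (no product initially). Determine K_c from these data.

K_c = 0.0257 (mol/L)^-2

Let X = conversion of R.
Concentrations: [N] = 10.3 − 3.37X; [R] = 6.74 − 6.74X; [Q] = 3.37X.
At X = 0.561: [N] = 8.41, [R] = 2.96, [Q] = 1.89.
K_c = [Q] / ([N] [R]^2) = 0.0257 (mol/L)^-2.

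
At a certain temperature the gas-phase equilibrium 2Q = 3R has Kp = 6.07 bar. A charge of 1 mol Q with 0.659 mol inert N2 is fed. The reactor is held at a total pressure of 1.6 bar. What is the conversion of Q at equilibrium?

Take 1 mol Q as basis and let X be its fractional conversion, so ξ = 0.5X.
Mole table: n_Q = 1 − X; n_R = 1.5X; n_I = 0.659 (inert).
Total moles n_T = 1.66 + 0.5X.
Mole fractions y_i = n_i/n_T; Kp = p_R^3 / (p_Q^2) with p_i = y_i·P.
Equating to 6.07 bar and solving on 0 < X < 1: X = 0.649.

X = 0.649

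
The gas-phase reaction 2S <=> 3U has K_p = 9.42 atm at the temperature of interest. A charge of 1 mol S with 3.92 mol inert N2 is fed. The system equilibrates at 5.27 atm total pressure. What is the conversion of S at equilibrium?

X = 0.671

Take 1 mol S as basis and let X be its fractional conversion, so ξ = 0.5X.
Species balance: n_S = 1 − X; n_U = 1.5X; n_I = 3.92 (inert).
Total moles n_T = 4.92 + 0.5X.
y_i = n_i/n_T, p_i = y_i·P. K_p = p_U^3 / (p_S^2).
Equating to 9.42 atm and solving on 0 < X < 1: X = 0.671.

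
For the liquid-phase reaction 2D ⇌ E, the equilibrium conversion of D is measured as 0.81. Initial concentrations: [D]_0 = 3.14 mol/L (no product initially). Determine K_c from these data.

Let X = conversion of D.
Concentrations: [D] = 3.14 − 3.14X; [E] = 1.57X.
At X = 0.81: [D] = 0.597, [E] = 1.27.
K_c = [E] / ([D]^2) = 3.57 L/mol.

K_c = 3.57 L/mol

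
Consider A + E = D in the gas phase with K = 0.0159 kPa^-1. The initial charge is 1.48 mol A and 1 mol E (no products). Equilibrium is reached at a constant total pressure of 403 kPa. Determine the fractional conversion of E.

Let X = conversion of E (basis 1 mol E); extent of reaction ξ = X.
Mole table: n_A = 1.48 − X; n_E = 1 − X; n_D = X.
n_T = Σnᵢ = 2.48 − X.
With p_i = (n_i/n_T)P, K = p_D / (p_A p_E).
Equating to 0.0159 kPa^-1 and solving on 0 < X < 1: X = 0.733.

X = 0.733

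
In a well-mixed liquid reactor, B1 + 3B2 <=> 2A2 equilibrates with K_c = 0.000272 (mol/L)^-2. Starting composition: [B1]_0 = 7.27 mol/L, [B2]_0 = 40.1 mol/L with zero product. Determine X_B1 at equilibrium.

Let X = conversion of B1; extent ξ = 7.27·X mol/L.
Concentrations: [B1] = 7.27 − 7.27X; [B2] = 40.1 − 21.8X; [A2] = 14.5X.
K_c = [A2]^2 / ([B1] [B2]^3).
This equals 0.000272 at X = 0.409 (the root in 0 < X < 1).

X = 0.409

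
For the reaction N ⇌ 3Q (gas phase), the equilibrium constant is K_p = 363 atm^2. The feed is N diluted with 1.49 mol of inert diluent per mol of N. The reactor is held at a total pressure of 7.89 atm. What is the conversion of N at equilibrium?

Let X = conversion of N (basis 1 mol N); extent of reaction ξ = X.
At extent ξ: n_N = 1 − X; n_Q = 3X; n_I = 1.49 (inert).
n_T = Σnᵢ = 2.49 + 2X.
Mole fractions y_i = n_i/n_T; K_p = p_Q^3 / (p_N) with p_i = y_i·P.
This yields a degree-3 equation in X; solving on (0,1), X = 0.842.

X = 0.842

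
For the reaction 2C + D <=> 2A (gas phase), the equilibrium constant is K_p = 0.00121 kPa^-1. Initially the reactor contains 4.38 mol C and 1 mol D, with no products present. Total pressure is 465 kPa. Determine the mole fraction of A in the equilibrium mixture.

Let X = conversion of D (basis 1 mol D); extent of reaction ξ = X.
Species balance: n_C = 4.38 − 2X; n_D = 1 − X; n_A = 2X.
Summing: n_T = 5.38 − X.
With p_i = (n_i/n_T)P, K_p = p_A^2 / (p_C^2 p_D).
Setting this equal to 0.00121 kPa^-1 and taking the physical root (0 < X < 1) gives X = 0.441.
Then n_A = 0.882, n_T = 4.94, so y_A = 0.179.

y_A = 0.179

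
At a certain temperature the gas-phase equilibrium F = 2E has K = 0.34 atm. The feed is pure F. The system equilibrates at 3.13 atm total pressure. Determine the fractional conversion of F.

Basis: 1 mol F initially; let X = conversion of F. Extent ξ = X.
Species balance: n_F = 1 − X; n_E = 2X.
n_T = Σnᵢ = 1 + X.
y_i = n_i/n_T, p_i = y_i·P. K = p_E^2 / (p_F).
Setting this equal to 0.34 atm and taking the physical root (0 < X < 1) gives X = 0.163.

X = 0.163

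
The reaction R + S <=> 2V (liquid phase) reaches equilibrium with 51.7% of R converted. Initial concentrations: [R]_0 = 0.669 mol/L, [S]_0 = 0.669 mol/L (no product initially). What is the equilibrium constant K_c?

K_c = 4.58

Let X = conversion of R.
Concentrations: [R] = 0.669 − 0.669X; [S] = 0.669 − 0.669X; [V] = 1.34X.
At X = 0.517: [R] = 0.323, [S] = 0.323, [V] = 0.692.
K_c = [V]^2 / ([R] [S]) = 4.58.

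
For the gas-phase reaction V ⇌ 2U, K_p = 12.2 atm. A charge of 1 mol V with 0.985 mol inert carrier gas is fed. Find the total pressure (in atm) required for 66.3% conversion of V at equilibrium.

Basis: 1 mol V initially; let X = conversion of V. Extent ξ = X.
At extent ξ: n_V = 1 − X; n_U = 2X; n_I = 0.985 (inert).
Total moles n_T = 1.98 + X.
K_p = p_U^2 / (p_V) with p_i = (n_i/n_T)·P.
At X = 0.663: the mole-fraction product g(X) = Π y_i^ν_i = 1.97. Since K_p = g(X)·P^{1}, P = (K_p/g)^(1/1) = (12.2/1.97)^(1/1) = 6.19 atm.

P = 6.19 atm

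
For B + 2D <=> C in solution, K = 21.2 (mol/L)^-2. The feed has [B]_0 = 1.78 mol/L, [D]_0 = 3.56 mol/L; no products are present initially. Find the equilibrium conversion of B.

Let X = conversion of B; extent ξ = 1.78·X mol/L.
Concentrations: [B] = 1.78 − 1.78X; [D] = 3.56 − 3.56X; [C] = 1.78X.
K = [C] / ([B] [D]^2).
This equals 21.2 at X = 0.853 (the root in 0 < X < 1).

X = 0.853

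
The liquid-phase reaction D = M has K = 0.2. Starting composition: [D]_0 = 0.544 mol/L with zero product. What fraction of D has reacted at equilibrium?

Let X = conversion of D; extent ξ = 0.544·X mol/L.
Concentrations: [D] = 0.544 − 0.544X; [M] = 0.544X.
K = [M] / ([D]).
Setting equal to 0.2 and solving for X on (0,1) gives X = 0.167.

X = 0.167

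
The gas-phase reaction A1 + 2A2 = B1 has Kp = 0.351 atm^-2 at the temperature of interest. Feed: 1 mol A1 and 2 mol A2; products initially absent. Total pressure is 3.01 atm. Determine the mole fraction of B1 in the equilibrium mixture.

y_B1 = 0.222

Let X = conversion of A1 (basis 1 mol A1); extent of reaction ξ = X.
At extent ξ: n_A1 = 1 − X; n_A2 = 2 − 2X; n_B1 = X.
n_T = Σnᵢ = 3 − 2X.
With p_i = (n_i/n_T)P, Kp = p_B1 / (p_A1 p_A2^2).
Substituting and setting equal to 0.351 atm^-2 gives a polynomial in X; the root in (0,1) is X = 0.461.
Then n_B1 = 0.461, n_T = 2.08, so y_B1 = 0.222.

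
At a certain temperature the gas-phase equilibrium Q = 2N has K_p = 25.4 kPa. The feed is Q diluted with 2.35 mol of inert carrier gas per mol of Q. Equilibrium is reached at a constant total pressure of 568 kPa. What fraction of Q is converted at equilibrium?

X = 0.180

Take 1 mol Q as basis and let X be its fractional conversion, so ξ = X.
Moles: n_Q = 1 − X; n_N = 2X; n_I = 2.35 (inert).
n_T = Σnᵢ = 3.35 + X.
Mole fractions y_i = n_i/n_T; K_p = p_N^2 / (p_Q) with p_i = y_i·P.
Setting this equal to 25.4 kPa and taking the physical root (0 < X < 1) gives X = 0.180.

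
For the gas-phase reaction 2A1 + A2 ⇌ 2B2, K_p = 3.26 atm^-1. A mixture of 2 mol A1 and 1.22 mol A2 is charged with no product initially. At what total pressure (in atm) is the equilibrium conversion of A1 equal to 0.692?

Basis: 2 mol A1 initially; let X = conversion of A1. Extent ξ = X.
At extent ξ: n_A1 = 2 − 2X; n_A2 = 1.22 − X; n_B2 = 2X.
Summing: n_T = 3.22 − X.
K_p = p_B2^2 / (p_A1^2 p_A2) with p_i = (n_i/n_T)·P.
At X = 0.692: the mole-fraction product g(X) = Π y_i^ν_i = 24.17. Since K_p = g(X)·P^{-1}, P = (g/K_p)^(1/1) = (24.17/3.26)^(1/1) = 7.41 atm.

P = 7.41 atm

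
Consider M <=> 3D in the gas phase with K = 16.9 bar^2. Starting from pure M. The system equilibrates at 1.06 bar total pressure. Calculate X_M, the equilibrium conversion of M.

X = 0.849

Let X = conversion of M (basis 1 mol M); extent of reaction ξ = X.
Species balance: n_M = 1 − X; n_D = 3X.
n_T = Σnᵢ = 1 + 2X.
With p_i = (n_i/n_T)P, K = p_D^3 / (p_M).
This yields a degree-3 equation in X; solving on (0,1), X = 0.849.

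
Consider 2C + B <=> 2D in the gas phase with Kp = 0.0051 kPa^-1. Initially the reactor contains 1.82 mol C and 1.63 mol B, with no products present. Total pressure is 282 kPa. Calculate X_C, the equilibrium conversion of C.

X = 0.433

Basis: 1.82 mol C initially; let X = conversion of C. Extent ξ = 0.91X.
Moles: n_C = 1.82 − 1.82X; n_B = 1.63 − 0.91X; n_D = 1.82X.
n_T = Σnᵢ = 3.45 − 0.91X.
With p_i = (n_i/n_T)P, Kp = p_D^2 / (p_C^2 p_B).
Substituting and setting equal to 0.0051 kPa^-1 gives a polynomial in X; the root in (0,1) is X = 0.433.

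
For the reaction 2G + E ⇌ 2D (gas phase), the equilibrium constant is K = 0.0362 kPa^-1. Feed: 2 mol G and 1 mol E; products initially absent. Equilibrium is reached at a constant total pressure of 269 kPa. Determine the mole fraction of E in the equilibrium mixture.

y_E = 0.178

Let X = conversion of G (basis 2 mol G); extent of reaction ξ = X.
Moles: n_G = 2 − 2X; n_E = 1 − X; n_D = 2X.
Summing: n_T = 3 − X.
With p_i = (n_i/n_T)P, K = p_D^2 / (p_G^2 p_E).
Substituting and setting equal to 0.0362 kPa^-1 gives a polynomial in X; the root in (0,1) is X = 0.568.
Then n_E = 0.432, n_T = 2.43, so y_E = 0.178.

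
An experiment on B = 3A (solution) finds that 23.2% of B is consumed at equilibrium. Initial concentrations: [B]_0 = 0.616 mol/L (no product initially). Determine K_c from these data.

K_c = 0.167 (mol/L)^2

Let X = conversion of B.
Concentrations: [B] = 0.616 − 0.616X; [A] = 1.85X.
At X = 0.232: [B] = 0.473, [A] = 0.429.
K_c = [A]^3 / ([B]) = 0.167 (mol/L)^2.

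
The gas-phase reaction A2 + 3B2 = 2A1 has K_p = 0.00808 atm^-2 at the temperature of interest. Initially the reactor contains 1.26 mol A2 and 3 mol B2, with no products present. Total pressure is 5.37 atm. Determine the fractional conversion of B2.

X = 0.227

Basis: 3 mol B2 initially; let X = conversion of B2. Extent ξ = X.
At extent ξ: n_A2 = 1.26 − X; n_B2 = 3 − 3X; n_A1 = 2X.
Summing: n_T = 4.26 − 2X.
With p_i = (n_i/n_T)P, K_p = p_A1^2 / (p_A2 p_B2^3).
Equating to 0.00808 atm^-2 and solving on 0 < X < 1: X = 0.227.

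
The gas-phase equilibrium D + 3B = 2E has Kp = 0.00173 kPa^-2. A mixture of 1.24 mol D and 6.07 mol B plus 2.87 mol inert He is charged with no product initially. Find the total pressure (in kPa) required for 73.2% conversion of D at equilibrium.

P = 103 kPa

Take 1.24 mol D as basis and let X be its fractional conversion, so ξ = 1.24X.
Moles: n_D = 1.24 − 1.24X; n_B = 6.07 − 3.72X; n_E = 2.48X; n_I = 2.87 (inert).
Summing: n_T = 10.2 − 2.48X.
Kp = p_E^2 / (p_D p_B^3) with p_i = (n_i/n_T)·P.
At X = 0.732: the mole-fraction product g(X) = Π y_i^ν_i = 18.51. Since Kp = g(X)·P^{-2}, P = (g/Kp)^(1/2) = (18.51/0.00173)^(1/2) = 103 kPa.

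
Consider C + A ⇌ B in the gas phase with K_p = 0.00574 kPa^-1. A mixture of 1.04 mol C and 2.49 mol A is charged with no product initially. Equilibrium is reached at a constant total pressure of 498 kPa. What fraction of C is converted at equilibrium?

Let X = conversion of C (basis 1.04 mol C); extent of reaction ξ = 1.04X.
Species balance: n_C = 1.04 − 1.04X; n_A = 2.49 − 1.04X; n_B = 1.04X.
Summing: n_T = 3.53 − 1.04X.
Mole fractions y_i = n_i/n_T; K_p = p_B / (p_C p_A) with p_i = y_i·P.
Setting this equal to 0.00574 kPa^-1 and taking the physical root (0 < X < 1) gives X = 0.645.

X = 0.645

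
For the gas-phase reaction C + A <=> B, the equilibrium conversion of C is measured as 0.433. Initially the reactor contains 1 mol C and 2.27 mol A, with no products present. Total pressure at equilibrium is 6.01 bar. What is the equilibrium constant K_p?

K_p = 0.196 bar^-1

Let X = conversion of C (basis 1 mol C); extent of reaction ξ = X.
Mole table: n_C = 1 − X; n_A = 2.27 − X; n_B = X.
Total moles n_T = 3.27 − X.
At X = 0.433: n_C = 0.567, n_A = 1.84, n_B = 0.433, n_T = 2.84.
p_i = (n_i/n_T)·P. K_p = p_B / (p_C p_A) = 0.196 bar^-1.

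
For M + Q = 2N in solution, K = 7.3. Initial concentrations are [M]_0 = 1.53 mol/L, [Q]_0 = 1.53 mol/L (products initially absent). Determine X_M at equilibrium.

X = 0.575

Let X = conversion of M; extent ξ = 1.53·X mol/L.
Concentrations: [M] = 1.53 − 1.53X; [Q] = 1.53 − 1.53X; [N] = 3.06X.
K = [N]^2 / ([M] [Q]).
Setting equal to 7.3 and solving for X on (0,1) gives X = 0.575.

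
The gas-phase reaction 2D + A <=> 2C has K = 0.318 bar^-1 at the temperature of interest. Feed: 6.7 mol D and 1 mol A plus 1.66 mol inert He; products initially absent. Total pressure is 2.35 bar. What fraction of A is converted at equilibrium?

Let X = conversion of A (basis 1 mol A); extent of reaction ξ = X.
Species balance: n_D = 6.7 − 2X; n_A = 1 − X; n_C = 2X; n_I = 1.66 (inert).
n_T = Σnᵢ = 9.36 − X.
y_i = n_i/n_T, p_i = y_i·P. K = p_C^2 / (p_D^2 p_A).
Setting this equal to 0.318 bar^-1 and taking the physical root (0 < X < 1) gives X = 0.548.

X = 0.548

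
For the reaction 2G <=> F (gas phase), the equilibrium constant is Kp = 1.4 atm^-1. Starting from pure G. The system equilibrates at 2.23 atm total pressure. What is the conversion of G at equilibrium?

Let X = conversion of G (basis 1 mol G); extent of reaction ξ = 0.5X.
Species balance: n_G = 1 − X; n_F = 0.5X.
Summing: n_T = 1 − 0.5X.
Mole fractions y_i = n_i/n_T; Kp = p_F / (p_G^2) with p_i = y_i·P.
This yields a degree-2 equation in X; solving on (0,1), X = 0.728.

X = 0.728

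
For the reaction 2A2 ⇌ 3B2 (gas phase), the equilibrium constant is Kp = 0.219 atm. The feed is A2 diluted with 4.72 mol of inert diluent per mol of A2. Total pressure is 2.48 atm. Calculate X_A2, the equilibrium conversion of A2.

Basis: 1 mol A2 initially; let X = conversion of A2. Extent ξ = 0.5X.
At extent ξ: n_A2 = 1 − X; n_B2 = 1.5X; n_I = 4.72 (inert).
n_T = Σnᵢ = 5.72 + 0.5X.
With p_i = (n_i/n_T)P, Kp = p_B2^3 / (p_A2^2).
Substituting and setting equal to 0.219 atm gives a polynomial in X; the root in (0,1) is X = 0.387.

X = 0.387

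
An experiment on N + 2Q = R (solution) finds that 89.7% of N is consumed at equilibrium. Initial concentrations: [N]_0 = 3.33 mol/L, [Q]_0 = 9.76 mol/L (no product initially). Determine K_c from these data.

Let X = conversion of N.
Concentrations: [N] = 3.33 − 3.33X; [Q] = 9.76 − 6.66X; [R] = 3.33X.
At X = 0.897: [N] = 0.343, [Q] = 3.79, [R] = 2.99.
K_c = [R] / ([N] [Q]^2) = 0.608 (mol/L)^-2.

K_c = 0.608 (mol/L)^-2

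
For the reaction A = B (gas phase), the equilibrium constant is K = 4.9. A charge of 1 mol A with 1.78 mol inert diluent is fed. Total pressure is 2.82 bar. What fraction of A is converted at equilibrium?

X = 0.831

Let X = conversion of A (basis 1 mol A); extent of reaction ξ = X.
At extent ξ: n_A = 1 − X; n_B = X; n_I = 1.78 (inert).
Total moles n_T = 2.78 (Δν = 0, constant).
With p_i = (n_i/n_T)P, K = p_B / (p_A).
Equating to 4.9 and solving on 0 < X < 1: X = 0.831.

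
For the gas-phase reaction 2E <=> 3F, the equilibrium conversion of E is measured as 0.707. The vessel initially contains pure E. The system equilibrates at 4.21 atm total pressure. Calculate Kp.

Take 1 mol E as basis and let X be its fractional conversion, so ξ = 0.5X.
Moles: n_E = 1 − X; n_F = 1.5X.
n_T = Σnᵢ = 1 + 0.5X.
At X = 0.707: n_E = 0.293, n_F = 1.06, n_T = 1.35.
p_i = (n_i/n_T)·P. Kp = p_F^3 / (p_E^2) = 43.2 atm.

Kp = 43.2 atm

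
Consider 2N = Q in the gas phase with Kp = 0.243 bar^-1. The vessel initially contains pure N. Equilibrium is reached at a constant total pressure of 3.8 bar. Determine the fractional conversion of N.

Take 1 mol N as basis and let X be its fractional conversion, so ξ = 0.5X.
Mole table: n_N = 1 − X; n_Q = 0.5X.
n_T = Σnᵢ = 1 − 0.5X.
With p_i = (n_i/n_T)P, Kp = p_Q / (p_N^2).
Substituting and setting equal to 0.243 bar^-1 gives a polynomial in X; the root in (0,1) is X = 0.538.

X = 0.538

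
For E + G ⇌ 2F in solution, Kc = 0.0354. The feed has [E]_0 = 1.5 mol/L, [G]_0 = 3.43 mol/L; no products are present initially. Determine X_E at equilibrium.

Let X = conversion of E; extent ξ = 1.5·X mol/L.
Concentrations: [E] = 1.5 − 1.5X; [G] = 3.43 − 1.5X; [F] = 3X.
Kc = [F]^2 / ([E] [G]).
This equals 0.0354 at X = 0.129 (the root in 0 < X < 1).

X = 0.129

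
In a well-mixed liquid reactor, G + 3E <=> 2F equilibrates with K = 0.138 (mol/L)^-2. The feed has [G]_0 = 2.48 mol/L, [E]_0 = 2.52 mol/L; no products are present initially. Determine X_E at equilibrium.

Let X = conversion of E; extent ξ = 2.52X/3 mol/L.
Concentrations: [G] = 2.48 − 0.84X; [E] = 2.52 − 2.52X; [F] = 1.68X.
K = [F]^2 / ([G] [E]^3).
Solving K = 0.138 for X ∈ (0,1): X = 0.479.

X = 0.479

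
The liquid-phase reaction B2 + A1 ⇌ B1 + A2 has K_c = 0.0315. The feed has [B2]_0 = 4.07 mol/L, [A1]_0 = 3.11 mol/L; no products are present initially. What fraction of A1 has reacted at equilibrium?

Let X = conversion of A1; extent ξ = 3.11·X mol/L.
Concentrations: [B2] = 4.07 − 3.11X; [A1] = 3.11 − 3.11X; [B1] = 3.11X; [A2] = 3.11X.
K_c = [B1] [A2] / ([B2] [A1]).
This equals 0.0315 at X = 0.172 (the root in 0 < X < 1).

X = 0.172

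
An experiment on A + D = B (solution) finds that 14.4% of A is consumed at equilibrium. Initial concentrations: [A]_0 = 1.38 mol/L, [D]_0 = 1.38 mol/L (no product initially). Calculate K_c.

Let X = conversion of A.
Concentrations: [A] = 1.38 − 1.38X; [D] = 1.38 − 1.38X; [B] = 1.38X.
At X = 0.144: [A] = 1.18, [D] = 1.18, [B] = 0.199.
K_c = [B] / ([A] [D]) = 0.142 L/mol.

K_c = 0.142 L/mol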